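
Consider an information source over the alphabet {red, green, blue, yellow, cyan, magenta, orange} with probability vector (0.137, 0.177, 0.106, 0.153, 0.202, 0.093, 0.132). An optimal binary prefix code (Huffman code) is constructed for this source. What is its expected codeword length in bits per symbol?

2.798 bits/symbol

Repeatedly combine the two least-probable nodes; the expected code length is the sum of the merged weights.
merge 93/1000 + 53/500 → 199/1000
merge 33/250 + 137/1000 → 269/1000
merge 153/1000 + 177/1000 → 33/100
merge 199/1000 + 101/500 → 401/1000
merge 269/1000 + 33/100 → 599/1000
merge 401/1000 + 599/1000 → 1
L = 199/1000 + 269/1000 + 33/100 + 401/1000 + 599/1000 + 1 = 1399/500 = 2.798 bits/symbol.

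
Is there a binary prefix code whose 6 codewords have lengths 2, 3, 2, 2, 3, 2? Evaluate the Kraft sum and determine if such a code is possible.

With common denominator 2^3 = 8: Σ 2^(−ℓᵢ) = 2/8 + 1/8 + 2/8 + 2/8 + 1/8 + 2/8 = 10/8 = 1.25.
Kraft's inequality requires Σ ≤ 1; here Σ = 1.25 > 1, so no such prefix code exists.

1.25; no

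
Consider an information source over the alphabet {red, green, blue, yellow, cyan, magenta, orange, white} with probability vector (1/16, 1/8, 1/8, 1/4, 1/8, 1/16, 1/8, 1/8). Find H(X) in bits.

2.875 bits

Each probability is a power of 1/2, so log₂(1/p) is an integer.
H = Σ p·log₂(1/p) = 1/16·4 + 1/8·3 + 1/8·3 + 1/4·2 + 1/8·3 + 1/16·4 + 1/8·3 + 1/8·3 = 2.875 bits.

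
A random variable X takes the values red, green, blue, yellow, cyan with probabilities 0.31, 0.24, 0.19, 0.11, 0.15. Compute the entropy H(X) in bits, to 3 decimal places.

2.234 bits

H = −Σ pᵢ log₂ pᵢ.
−0.31·log₂(0.31) = 0.5238
−0.24·log₂(0.24) = 0.4941
−0.19·log₂(0.19) = 0.4552
−0.11·log₂(0.11) = 0.3503
−0.15·log₂(0.15) = 0.4105
Sum ≈ 2.2340 → 2.234 bits.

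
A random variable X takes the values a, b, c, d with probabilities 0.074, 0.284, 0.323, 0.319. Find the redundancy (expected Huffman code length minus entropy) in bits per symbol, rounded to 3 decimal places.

0.154 bits

Entropy H = −Σ p log₂ p ≈ 1.8462 bits.
Huffman merges: 37/500+71/250→179/500; 319/1000+323/1000→321/500; 179/500+321/500→1. L = 2 ≈ 2.0000.
L − H = 2.0000 − 1.8462 = 0.154 bits.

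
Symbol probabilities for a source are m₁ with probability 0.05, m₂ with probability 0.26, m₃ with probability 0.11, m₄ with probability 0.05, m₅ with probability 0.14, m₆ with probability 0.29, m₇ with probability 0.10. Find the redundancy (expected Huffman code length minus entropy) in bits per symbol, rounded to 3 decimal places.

0.015 bits

Entropy H = −Σ p log₂ p ≈ 2.5350 bits.
Huffman merges: 1/20+1/20→1/10; 1/10+1/10→1/5; 11/100+7/50→1/4; 1/5+1/4→9/20; 13/50+29/100→11/20; 9/20+11/20→1. L = 51/20 ≈ 2.5500.
L − H = 2.5500 − 2.5350 = 0.015 bits.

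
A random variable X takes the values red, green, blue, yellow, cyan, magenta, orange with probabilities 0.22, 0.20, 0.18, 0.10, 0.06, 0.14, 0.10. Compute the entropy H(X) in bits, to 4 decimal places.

H = −Σ pᵢ log₂ pᵢ.
−0.22·log₂(0.22) = 0.4806
−0.20·log₂(0.20) = 0.4644
−0.18·log₂(0.18) = 0.4453
−0.10·log₂(0.10) = 0.3322
−0.06·log₂(0.06) = 0.2435
−0.14·log₂(0.14) = 0.3971
−0.10·log₂(0.10) = 0.3322
Sum ≈ 2.6953 → 2.6953 bits.

2.6953 bits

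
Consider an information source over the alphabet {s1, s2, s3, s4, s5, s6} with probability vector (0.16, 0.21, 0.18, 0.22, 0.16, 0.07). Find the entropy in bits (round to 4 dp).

2.5133 bits

H = −Σ pᵢ log₂ pᵢ.
−0.16·log₂(0.16) = 0.4230
−0.21·log₂(0.21) = 0.4728
−0.18·log₂(0.18) = 0.4453
−0.22·log₂(0.22) = 0.4806
−0.16·log₂(0.16) = 0.4230
−0.07·log₂(0.07) = 0.2686
Sum ≈ 2.5133 → 2.5133 bits.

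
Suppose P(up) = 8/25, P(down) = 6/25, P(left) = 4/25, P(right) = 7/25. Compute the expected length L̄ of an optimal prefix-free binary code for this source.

2 bits/symbol

Repeatedly combine the two least-probable nodes; the expected code length is the sum of the merged weights.
merge 4/25 + 6/25 → 2/5
merge 7/25 + 8/25 → 3/5
merge 2/5 + 3/5 → 1
L = 2/5 + 3/5 + 1 = 2 bits/symbol.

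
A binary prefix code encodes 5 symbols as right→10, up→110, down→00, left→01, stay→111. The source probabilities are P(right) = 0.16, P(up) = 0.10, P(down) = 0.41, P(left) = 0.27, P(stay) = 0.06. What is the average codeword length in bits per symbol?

L̄ = Σ pᵢ·ℓᵢ = 0.16·2 + 0.10·3 + 0.41·2 + 0.27·2 + 0.06·3 = 2.16 bits/symbol.

2.16 bits/symbol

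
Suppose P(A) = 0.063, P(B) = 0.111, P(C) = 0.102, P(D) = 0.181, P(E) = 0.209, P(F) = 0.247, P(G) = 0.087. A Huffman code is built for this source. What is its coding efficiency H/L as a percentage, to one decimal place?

98.8%

Entropy H = −Σ p log₂ p ≈ 2.6624 bits.
Huffman merges: 63/1000+87/1000→3/20; 51/500+111/1000→213/1000; 3/20+181/1000→331/1000; 209/1000+213/1000→211/500; 247/1000+331/1000→289/500; 211/500+289/500→1. L = 1347/500 ≈ 2.6940.
Efficiency = H/L = 2.6624/2.6940 = 98.8%.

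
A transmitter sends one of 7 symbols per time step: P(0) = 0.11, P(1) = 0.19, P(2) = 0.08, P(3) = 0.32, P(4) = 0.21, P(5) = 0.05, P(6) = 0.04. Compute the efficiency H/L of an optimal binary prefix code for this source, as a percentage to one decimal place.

98.3%

Entropy H = −Σ p log₂ p ≈ 2.4977 bits.
Huffman merges: 1/25+1/20→9/100; 2/25+9/100→17/100; 11/100+17/100→7/25; 19/100+21/100→2/5; 7/25+8/25→3/5; 2/5+3/5→1. L = 127/50 ≈ 2.5400.
Efficiency = H/L = 2.4977/2.5400 = 98.3%.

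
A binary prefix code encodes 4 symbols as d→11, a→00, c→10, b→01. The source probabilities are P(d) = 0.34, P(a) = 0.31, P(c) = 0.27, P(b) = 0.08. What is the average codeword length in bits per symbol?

L̄ = Σ pᵢ·ℓᵢ = 0.34·2 + 0.31·2 + 0.27·2 + 0.08·2 = 2 bits/symbol.

2 bits/symbol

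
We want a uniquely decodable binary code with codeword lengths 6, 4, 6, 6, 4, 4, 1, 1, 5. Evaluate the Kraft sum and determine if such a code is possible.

1.265625; no

With common denominator 2^6 = 64: Σ 2^(−ℓᵢ) = 1/64 + 4/64 + 1/64 + 1/64 + 4/64 + 4/64 + 32/64 + 32/64 + 2/64 = 81/64 = 1.265625.
Kraft's inequality requires Σ ≤ 1; here Σ = 1.265625 > 1, so no such prefix code exists.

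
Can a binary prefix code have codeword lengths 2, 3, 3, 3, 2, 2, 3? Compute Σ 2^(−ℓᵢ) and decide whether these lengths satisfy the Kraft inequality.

With common denominator 2^3 = 8: Σ 2^(−ℓᵢ) = 2/8 + 1/8 + 1/8 + 1/8 + 2/8 + 2/8 + 1/8 = 10/8 = 1.25.
Kraft's inequality requires Σ ≤ 1; here Σ = 1.25 > 1, so no such prefix code exists.

1.25; no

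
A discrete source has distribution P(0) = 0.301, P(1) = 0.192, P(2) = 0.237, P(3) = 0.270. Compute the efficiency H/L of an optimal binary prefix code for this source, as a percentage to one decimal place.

Entropy H = −Σ p log₂ p ≈ 1.9808 bits.
Huffman merges: 24/125+237/1000→429/1000; 27/100+301/1000→571/1000; 429/1000+571/1000→1. L = 2 ≈ 2.0000.
Efficiency = H/L = 1.9808/2.0000 = 99.0%.

99.0%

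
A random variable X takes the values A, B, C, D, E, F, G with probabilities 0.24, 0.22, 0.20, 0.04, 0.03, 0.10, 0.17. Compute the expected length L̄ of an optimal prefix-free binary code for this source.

2.58 bits/symbol

Repeatedly combine the two least-probable nodes; the expected code length is the sum of the merged weights.
merge 3/100 + 1/25 → 7/100
merge 7/100 + 1/10 → 17/100
merge 17/100 + 17/100 → 17/50
merge 1/5 + 11/50 → 21/50
merge 6/25 + 17/50 → 29/50
merge 21/50 + 29/50 → 1
L = 7/100 + 17/100 + 17/50 + 21/50 + 29/50 + 1 = 129/50 = 2.58 bits/symbol.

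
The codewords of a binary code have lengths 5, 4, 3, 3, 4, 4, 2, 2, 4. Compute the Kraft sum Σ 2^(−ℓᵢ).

With common denominator 2^5 = 32: Σ 2^(−ℓᵢ) = 1/32 + 2/32 + 4/32 + 4/32 + 2/32 + 2/32 + 8/32 + 8/32 + 2/32 = 33/32 = 1.03125.

1.03125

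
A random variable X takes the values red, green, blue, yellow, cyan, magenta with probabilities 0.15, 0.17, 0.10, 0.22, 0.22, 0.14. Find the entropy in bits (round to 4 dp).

2.5356 bits

H = −Σ pᵢ log₂ pᵢ.
−0.15·log₂(0.15) = 0.4105
−0.17·log₂(0.17) = 0.4346
−0.10·log₂(0.10) = 0.3322
−0.22·log₂(0.22) = 0.4806
−0.22·log₂(0.22) = 0.4806
−0.14·log₂(0.14) = 0.3971
Sum ≈ 2.5356 → 2.5356 bits.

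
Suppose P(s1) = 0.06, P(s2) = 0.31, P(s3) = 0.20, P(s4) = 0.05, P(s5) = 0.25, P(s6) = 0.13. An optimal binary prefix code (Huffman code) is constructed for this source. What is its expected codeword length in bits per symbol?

2.35 bits/symbol

Repeatedly combine the two least-probable nodes; the expected code length is the sum of the merged weights.
merge 1/20 + 3/50 → 11/100
merge 11/100 + 13/100 → 6/25
merge 1/5 + 6/25 → 11/25
merge 1/4 + 31/100 → 14/25
merge 11/25 + 14/25 → 1
L = 11/100 + 6/25 + 11/25 + 14/25 + 1 = 47/20 = 2.35 bits/symbol.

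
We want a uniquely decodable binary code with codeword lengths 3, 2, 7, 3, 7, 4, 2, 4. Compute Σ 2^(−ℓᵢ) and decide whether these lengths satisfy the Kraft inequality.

With common denominator 2^7 = 128: Σ 2^(−ℓᵢ) = 16/128 + 32/128 + 1/128 + 16/128 + 1/128 + 8/128 + 32/128 + 8/128 = 114/128 = 0.890625.
Kraft's inequality requires Σ ≤ 1; here Σ = 0.890625 ≤ 1, so such a prefix code exists.

0.890625; yes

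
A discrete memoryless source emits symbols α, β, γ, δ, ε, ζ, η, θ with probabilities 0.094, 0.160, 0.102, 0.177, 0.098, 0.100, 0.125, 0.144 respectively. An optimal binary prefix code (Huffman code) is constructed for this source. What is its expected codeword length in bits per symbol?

3 bits/symbol

Repeatedly combine the two least-probable nodes; the expected code length is the sum of the merged weights.
merge 47/500 + 49/500 → 24/125
merge 1/10 + 51/500 → 101/500
merge 1/8 + 18/125 → 269/1000
merge 4/25 + 177/1000 → 337/1000
merge 24/125 + 101/500 → 197/500
merge 269/1000 + 337/1000 → 303/500
merge 197/500 + 303/500 → 1
L = 24/125 + 101/500 + 269/1000 + 337/1000 + 197/500 + 303/500 + 1 = 3 bits/symbol.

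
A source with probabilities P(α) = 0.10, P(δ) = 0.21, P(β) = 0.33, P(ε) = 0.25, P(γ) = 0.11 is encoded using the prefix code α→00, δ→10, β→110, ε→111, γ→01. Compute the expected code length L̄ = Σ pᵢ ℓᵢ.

L̄ = Σ pᵢ·ℓᵢ = 0.10·2 + 0.21·2 + 0.33·3 + 0.25·3 + 0.11·2 = 2.58 bits/symbol.

2.58 bits/symbol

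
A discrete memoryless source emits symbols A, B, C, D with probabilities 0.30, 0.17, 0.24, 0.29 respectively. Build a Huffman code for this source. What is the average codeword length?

Repeatedly combine the two least-probable nodes; the expected code length is the sum of the merged weights.
merge 17/100 + 6/25 → 41/100
merge 29/100 + 3/10 → 59/100
merge 41/100 + 59/100 → 1
L = 41/100 + 59/100 + 1 = 2 bits/symbol.

2 bits/symbol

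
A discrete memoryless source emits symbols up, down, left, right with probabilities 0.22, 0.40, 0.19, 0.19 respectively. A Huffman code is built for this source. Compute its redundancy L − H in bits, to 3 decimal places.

0.060 bits

Entropy H = −Σ p log₂ p ≈ 1.9198 bits.
Huffman merges: 19/100+19/100→19/50; 11/50+19/50→3/5; 2/5+3/5→1. L = 99/50 ≈ 1.9800.
L − H = 1.9800 − 1.9198 = 0.060 bits.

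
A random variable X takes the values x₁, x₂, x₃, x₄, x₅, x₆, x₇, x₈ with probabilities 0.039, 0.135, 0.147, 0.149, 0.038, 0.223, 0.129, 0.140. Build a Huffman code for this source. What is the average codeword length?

2.854 bits/symbol

Repeatedly combine the two least-probable nodes; the expected code length is the sum of the merged weights.
merge 19/500 + 39/1000 → 77/1000
merge 77/1000 + 129/1000 → 103/500
merge 27/200 + 7/50 → 11/40
merge 147/1000 + 149/1000 → 37/125
merge 103/500 + 223/1000 → 429/1000
merge 11/40 + 37/125 → 571/1000
merge 429/1000 + 571/1000 → 1
L = 77/1000 + 103/500 + 11/40 + 37/125 + 429/1000 + 571/1000 + 1 = 1427/500 = 2.854 bits/symbol.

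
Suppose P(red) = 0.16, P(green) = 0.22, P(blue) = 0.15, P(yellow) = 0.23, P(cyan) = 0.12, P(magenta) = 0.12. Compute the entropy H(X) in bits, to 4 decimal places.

2.5359 bits

H = −Σ pᵢ log₂ pᵢ.
−0.16·log₂(0.16) = 0.4230
−0.22·log₂(0.22) = 0.4806
−0.15·log₂(0.15) = 0.4105
−0.23·log₂(0.23) = 0.4877
−0.12·log₂(0.12) = 0.3671
−0.12·log₂(0.12) = 0.3671
Sum ≈ 2.5359 → 2.5359 bits.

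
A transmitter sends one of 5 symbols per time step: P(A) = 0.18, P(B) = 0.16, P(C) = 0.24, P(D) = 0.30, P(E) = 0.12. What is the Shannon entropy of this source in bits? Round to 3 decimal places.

2.251 bits

H = −Σ pᵢ log₂ pᵢ.
−0.18·log₂(0.18) = 0.4453
−0.16·log₂(0.16) = 0.4230
−0.24·log₂(0.24) = 0.4941
−0.30·log₂(0.30) = 0.5211
−0.12·log₂(0.12) = 0.3671
Sum ≈ 2.2506 → 2.251 bits.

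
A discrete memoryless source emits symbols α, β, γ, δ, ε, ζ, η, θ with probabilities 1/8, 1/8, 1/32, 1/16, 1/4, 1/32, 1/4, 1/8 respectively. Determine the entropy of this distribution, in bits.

2.6875 bits

Each probability is a power of 1/2, so log₂(1/p) is an integer.
H = Σ p·log₂(1/p) = 1/8·3 + 1/8·3 + 1/32·5 + 1/16·4 + 1/4·2 + 1/32·5 + 1/4·2 + 1/8·3 = 2.6875 bits.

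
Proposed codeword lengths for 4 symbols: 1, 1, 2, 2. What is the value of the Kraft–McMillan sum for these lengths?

With common denominator 2^2 = 4: Σ 2^(−ℓᵢ) = 2/4 + 2/4 + 1/4 + 1/4 = 6/4 = 1.5.

1.5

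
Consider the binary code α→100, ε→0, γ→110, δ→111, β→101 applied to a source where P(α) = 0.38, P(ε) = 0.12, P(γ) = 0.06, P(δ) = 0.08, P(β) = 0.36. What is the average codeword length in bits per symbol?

2.76 bits/symbol

L̄ = Σ pᵢ·ℓᵢ = 0.38·3 + 0.12·1 + 0.06·3 + 0.08·3 + 0.36·3 = 2.76 bits/symbol.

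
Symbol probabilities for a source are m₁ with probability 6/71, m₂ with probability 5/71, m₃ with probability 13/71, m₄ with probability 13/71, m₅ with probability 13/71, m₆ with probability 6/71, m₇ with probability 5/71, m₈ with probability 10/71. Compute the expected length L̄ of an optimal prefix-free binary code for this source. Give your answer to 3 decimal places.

2.944 bits/symbol

Repeatedly combine the two least-probable nodes; the expected code length is the sum of the merged weights.
merge 5/71 + 5/71 → 10/71
merge 6/71 + 6/71 → 12/71
merge 10/71 + 10/71 → 20/71
merge 12/71 + 13/71 → 25/71
merge 13/71 + 13/71 → 26/71
merge 20/71 + 25/71 → 45/71
merge 26/71 + 45/71 → 1
L = 10/71 + 12/71 + 20/71 + 25/71 + 26/71 + 45/71 + 1 = 209/71 ≈ 2.944 bits/symbol.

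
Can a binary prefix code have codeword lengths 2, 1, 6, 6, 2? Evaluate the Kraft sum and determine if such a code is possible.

1.03125; no

With common denominator 2^6 = 64: Σ 2^(−ℓᵢ) = 16/64 + 32/64 + 1/64 + 1/64 + 16/64 = 66/64 = 1.03125.
Kraft's inequality requires Σ ≤ 1; here Σ = 1.03125 > 1, so no such prefix code exists.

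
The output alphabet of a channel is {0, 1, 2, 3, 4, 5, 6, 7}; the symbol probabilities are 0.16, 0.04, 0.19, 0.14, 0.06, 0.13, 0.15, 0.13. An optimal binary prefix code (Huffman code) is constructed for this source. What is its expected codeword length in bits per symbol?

2.91 bits/symbol

Repeatedly combine the two least-probable nodes; the expected code length is the sum of the merged weights.
merge 1/25 + 3/50 → 1/10
merge 1/10 + 13/100 → 23/100
merge 13/100 + 7/50 → 27/100
merge 3/20 + 4/25 → 31/100
merge 19/100 + 23/100 → 21/50
merge 27/100 + 31/100 → 29/50
merge 21/50 + 29/50 → 1
L = 1/10 + 23/100 + 27/100 + 31/100 + 21/50 + 29/50 + 1 = 291/100 = 2.91 bits/symbol.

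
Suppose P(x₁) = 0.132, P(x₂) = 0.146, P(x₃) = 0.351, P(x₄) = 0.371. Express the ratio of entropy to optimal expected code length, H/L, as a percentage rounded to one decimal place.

97.1%

Entropy H = −Σ p log₂ p ≈ 1.8518 bits.
Huffman merges: 33/250+73/500→139/500; 139/500+351/1000→629/1000; 371/1000+629/1000→1. L = 1907/1000 ≈ 1.9070.
Efficiency = H/L = 1.8518/1.9070 = 97.1%.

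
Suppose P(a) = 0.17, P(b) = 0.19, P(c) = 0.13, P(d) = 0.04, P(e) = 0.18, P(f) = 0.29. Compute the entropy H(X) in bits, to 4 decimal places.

2.4214 bits

H = −Σ pᵢ log₂ pᵢ.
−0.17·log₂(0.17) = 0.4346
−0.19·log₂(0.19) = 0.4552
−0.13·log₂(0.13) = 0.3826
−0.04·log₂(0.04) = 0.1858
−0.18·log₂(0.18) = 0.4453
−0.29·log₂(0.29) = 0.5179
Sum ≈ 2.4214 → 2.4214 bits.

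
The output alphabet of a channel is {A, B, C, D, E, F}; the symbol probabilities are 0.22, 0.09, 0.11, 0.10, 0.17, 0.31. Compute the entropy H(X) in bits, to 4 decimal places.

2.4341 bits

H = −Σ pᵢ log₂ pᵢ.
−0.22·log₂(0.22) = 0.4806
−0.09·log₂(0.09) = 0.3127
−0.11·log₂(0.11) = 0.3503
−0.10·log₂(0.10) = 0.3322
−0.17·log₂(0.17) = 0.4346
−0.31·log₂(0.31) = 0.5238
Sum ≈ 2.4341 → 2.4341 bits.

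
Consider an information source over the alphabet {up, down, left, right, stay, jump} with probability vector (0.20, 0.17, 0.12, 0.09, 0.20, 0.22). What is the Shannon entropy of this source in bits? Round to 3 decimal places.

2.524 bits

H = −Σ pᵢ log₂ pᵢ.
−0.20·log₂(0.20) = 0.4644
−0.17·log₂(0.17) = 0.4346
−0.12·log₂(0.12) = 0.3671
−0.09·log₂(0.09) = 0.3127
−0.20·log₂(0.20) = 0.4644
−0.22·log₂(0.22) = 0.4806
Sum ≈ 2.5237 → 2.524 bits.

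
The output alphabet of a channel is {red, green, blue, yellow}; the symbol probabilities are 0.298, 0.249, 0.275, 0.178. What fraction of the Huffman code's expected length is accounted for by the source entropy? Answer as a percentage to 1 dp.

98.8%

Entropy H = −Σ p log₂ p ≈ 1.9753 bits.
Huffman merges: 89/500+249/1000→427/1000; 11/40+149/500→573/1000; 427/1000+573/1000→1. L = 2 ≈ 2.0000.
Efficiency = H/L = 1.9753/2.0000 = 98.8%.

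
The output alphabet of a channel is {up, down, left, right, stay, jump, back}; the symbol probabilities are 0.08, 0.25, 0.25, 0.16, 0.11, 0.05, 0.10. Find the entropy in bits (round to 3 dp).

2.613 bits

H = −Σ pᵢ log₂ pᵢ.
−0.08·log₂(0.08) = 0.2915
−0.25·log₂(0.25) = 0.5000
−0.25·log₂(0.25) = 0.5000
−0.16·log₂(0.16) = 0.4230
−0.11·log₂(0.11) = 0.3503
−0.05·log₂(0.05) = 0.2161
−0.10·log₂(0.10) = 0.3322
Sum ≈ 2.6131 → 2.613 bits.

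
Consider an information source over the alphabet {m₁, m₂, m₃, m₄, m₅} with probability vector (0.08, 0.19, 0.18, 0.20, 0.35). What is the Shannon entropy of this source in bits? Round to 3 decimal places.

H = −Σ pᵢ log₂ pᵢ.
−0.08·log₂(0.08) = 0.2915
−0.19·log₂(0.19) = 0.4552
−0.18·log₂(0.18) = 0.4453
−0.20·log₂(0.20) = 0.4644
−0.35·log₂(0.35) = 0.5301
Sum ≈ 2.1865 → 2.187 bits.

2.187 bits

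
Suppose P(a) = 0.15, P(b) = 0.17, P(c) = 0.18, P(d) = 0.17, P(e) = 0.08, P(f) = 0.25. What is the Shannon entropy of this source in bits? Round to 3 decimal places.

H = −Σ pᵢ log₂ pᵢ.
−0.15·log₂(0.15) = 0.4105
−0.17·log₂(0.17) = 0.4346
−0.18·log₂(0.18) = 0.4453
−0.17·log₂(0.17) = 0.4346
−0.08·log₂(0.08) = 0.2915
−0.25·log₂(0.25) = 0.5000
Sum ≈ 2.5165 → 2.517 bits.

2.517 bits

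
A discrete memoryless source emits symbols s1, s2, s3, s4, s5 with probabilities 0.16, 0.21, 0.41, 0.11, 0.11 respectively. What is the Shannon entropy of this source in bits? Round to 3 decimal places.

2.124 bits

H = −Σ pᵢ log₂ pᵢ.
−0.16·log₂(0.16) = 0.4230
−0.21·log₂(0.21) = 0.4728
−0.41·log₂(0.41) = 0.5274
−0.11·log₂(0.11) = 0.3503
−0.11·log₂(0.11) = 0.3503
Sum ≈ 2.1238 → 2.124 bits.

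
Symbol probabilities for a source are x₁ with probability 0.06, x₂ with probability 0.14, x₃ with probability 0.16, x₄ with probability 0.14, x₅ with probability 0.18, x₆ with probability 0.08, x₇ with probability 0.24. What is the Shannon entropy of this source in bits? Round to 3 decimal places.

2.692 bits

H = −Σ pᵢ log₂ pᵢ.
−0.06·log₂(0.06) = 0.2435
−0.14·log₂(0.14) = 0.3971
−0.16·log₂(0.16) = 0.4230
−0.14·log₂(0.14) = 0.3971
−0.18·log₂(0.18) = 0.4453
−0.08·log₂(0.08) = 0.2915
−0.24·log₂(0.24) = 0.4941
Sum ≈ 2.6917 → 2.692 bits.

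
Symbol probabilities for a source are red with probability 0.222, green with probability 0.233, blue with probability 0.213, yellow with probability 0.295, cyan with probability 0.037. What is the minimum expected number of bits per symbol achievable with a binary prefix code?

Repeatedly combine the two least-probable nodes; the expected code length is the sum of the merged weights.
merge 37/1000 + 213/1000 → 1/4
merge 111/500 + 233/1000 → 91/200
merge 1/4 + 59/200 → 109/200
merge 91/200 + 109/200 → 1
L = 1/4 + 91/200 + 109/200 + 1 = 9/4 = 2.25 bits/symbol.

2.25 bits/symbol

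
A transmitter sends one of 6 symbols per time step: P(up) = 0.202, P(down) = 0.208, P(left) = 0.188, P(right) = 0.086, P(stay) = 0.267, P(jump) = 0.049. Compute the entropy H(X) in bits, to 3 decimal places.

H = −Σ pᵢ log₂ pᵢ.
−0.202·log₂(0.202) = 0.4661
−0.208·log₂(0.208) = 0.4712
−0.188·log₂(0.188) = 0.4533
−0.086·log₂(0.086) = 0.3044
−0.267·log₂(0.267) = 0.5087
−0.049·log₂(0.049) = 0.2132
Sum ≈ 2.4169 → 2.417 bits.

2.417 bits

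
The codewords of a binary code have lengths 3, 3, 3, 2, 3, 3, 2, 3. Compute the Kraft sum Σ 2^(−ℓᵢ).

1.25

With common denominator 2^3 = 8: Σ 2^(−ℓᵢ) = 1/8 + 1/8 + 1/8 + 2/8 + 1/8 + 1/8 + 2/8 + 1/8 = 10/8 = 1.25.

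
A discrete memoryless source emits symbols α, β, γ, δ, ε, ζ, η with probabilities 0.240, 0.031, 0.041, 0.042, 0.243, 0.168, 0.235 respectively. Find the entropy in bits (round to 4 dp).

H = −Σ pᵢ log₂ pᵢ.
−0.240·log₂(0.240) = 0.4941
−0.031·log₂(0.031) = 0.1554
−0.041·log₂(0.041) = 0.1889
−0.042·log₂(0.042) = 0.1921
−0.243·log₂(0.243) = 0.4960
−0.168·log₂(0.168) = 0.4323
−0.235·log₂(0.235) = 0.4910
Sum ≈ 2.4498 → 2.4498 bits.

2.4498 bits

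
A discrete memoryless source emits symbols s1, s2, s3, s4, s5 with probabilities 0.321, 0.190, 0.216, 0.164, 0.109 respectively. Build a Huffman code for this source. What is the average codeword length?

Repeatedly combine the two least-probable nodes; the expected code length is the sum of the merged weights.
merge 109/1000 + 41/250 → 273/1000
merge 19/100 + 27/125 → 203/500
merge 273/1000 + 321/1000 → 297/500
merge 203/500 + 297/500 → 1
L = 273/1000 + 203/500 + 297/500 + 1 = 2273/1000 = 2.273 bits/symbol.

2.273 bits/symbol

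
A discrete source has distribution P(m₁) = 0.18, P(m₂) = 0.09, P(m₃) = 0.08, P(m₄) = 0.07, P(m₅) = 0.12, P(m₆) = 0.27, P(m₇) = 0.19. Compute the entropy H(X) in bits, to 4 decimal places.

H = −Σ pᵢ log₂ pᵢ.
−0.18·log₂(0.18) = 0.4453
−0.09·log₂(0.09) = 0.3127
−0.08·log₂(0.08) = 0.2915
−0.07·log₂(0.07) = 0.2686
−0.12·log₂(0.12) = 0.3671
−0.27·log₂(0.27) = 0.5100
−0.19·log₂(0.19) = 0.4552
Sum ≈ 2.6503 → 2.6503 bits.

2.6503 bits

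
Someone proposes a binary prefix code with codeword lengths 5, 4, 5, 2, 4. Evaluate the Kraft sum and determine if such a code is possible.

0.4375; yes

With common denominator 2^5 = 32: Σ 2^(−ℓᵢ) = 1/32 + 2/32 + 1/32 + 8/32 + 2/32 = 14/32 = 0.4375.
Kraft's inequality requires Σ ≤ 1; here Σ = 0.4375 ≤ 1, so such a prefix code exists.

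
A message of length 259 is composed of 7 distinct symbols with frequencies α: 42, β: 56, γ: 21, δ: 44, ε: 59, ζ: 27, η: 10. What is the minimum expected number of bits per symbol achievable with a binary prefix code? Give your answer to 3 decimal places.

2.676 bits/symbol

Probabilities are the counts divided by 259.
Repeatedly combine the two least-probable nodes; the expected code length is the sum of the merged weights.
merge 10/259 + 3/37 → 31/259
merge 27/259 + 31/259 → 58/259
merge 6/37 + 44/259 → 86/259
merge 8/37 + 58/259 → 114/259
merge 59/259 + 86/259 → 145/259
merge 114/259 + 145/259 → 1
L = 31/259 + 58/259 + 86/259 + 114/259 + 145/259 + 1 = 99/37 ≈ 2.676 bits/symbol.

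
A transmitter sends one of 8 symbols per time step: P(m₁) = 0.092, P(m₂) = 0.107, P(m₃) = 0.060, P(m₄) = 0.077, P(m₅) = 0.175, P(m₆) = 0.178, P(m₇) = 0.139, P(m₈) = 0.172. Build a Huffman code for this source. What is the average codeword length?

2.959 bits/symbol

Repeatedly combine the two least-probable nodes; the expected code length is the sum of the merged weights.
merge 3/50 + 77/1000 → 137/1000
merge 23/250 + 107/1000 → 199/1000
merge 137/1000 + 139/1000 → 69/250
merge 43/250 + 7/40 → 347/1000
merge 89/500 + 199/1000 → 377/1000
merge 69/250 + 347/1000 → 623/1000
merge 377/1000 + 623/1000 → 1
L = 137/1000 + 199/1000 + 69/250 + 347/1000 + 377/1000 + 623/1000 + 1 = 2959/1000 = 2.959 bits/symbol.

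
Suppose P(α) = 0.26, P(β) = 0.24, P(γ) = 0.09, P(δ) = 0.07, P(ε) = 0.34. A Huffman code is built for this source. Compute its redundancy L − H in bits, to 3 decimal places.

0.050 bits

Entropy H = −Σ p log₂ p ≈ 2.1098 bits.
Huffman merges: 7/100+9/100→4/25; 4/25+6/25→2/5; 13/50+17/50→3/5; 2/5+3/5→1. L = 54/25 ≈ 2.1600.
L − H = 2.1600 − 2.1098 = 0.050 bits.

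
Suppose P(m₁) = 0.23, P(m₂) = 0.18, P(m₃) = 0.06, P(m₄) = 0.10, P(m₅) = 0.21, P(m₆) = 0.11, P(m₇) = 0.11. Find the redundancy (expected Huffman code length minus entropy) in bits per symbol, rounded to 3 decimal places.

Entropy H = −Σ p log₂ p ≈ 2.6821 bits.
Huffman merges: 3/50+1/10→4/25; 11/100+11/100→11/50; 4/25+9/50→17/50; 21/100+11/50→43/100; 23/100+17/50→57/100; 43/100+57/100→1. L = 68/25 ≈ 2.7200.
L − H = 2.7200 − 2.6821 = 0.038 bits.

0.038 bits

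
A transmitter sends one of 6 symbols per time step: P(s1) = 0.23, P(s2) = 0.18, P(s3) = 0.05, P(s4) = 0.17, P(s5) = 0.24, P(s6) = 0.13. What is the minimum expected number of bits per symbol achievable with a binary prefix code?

2.53 bits/symbol

Repeatedly combine the two least-probable nodes; the expected code length is the sum of the merged weights.
merge 1/20 + 13/100 → 9/50
merge 17/100 + 9/50 → 7/20
merge 9/50 + 23/100 → 41/100
merge 6/25 + 7/20 → 59/100
merge 41/100 + 59/100 → 1
L = 9/50 + 7/20 + 41/100 + 59/100 + 1 = 253/100 = 2.53 bits/symbol.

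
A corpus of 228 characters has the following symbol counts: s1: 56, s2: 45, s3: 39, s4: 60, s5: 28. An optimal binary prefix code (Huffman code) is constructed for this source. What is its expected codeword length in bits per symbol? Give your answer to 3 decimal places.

2.294 bits/symbol

Probabilities are the counts divided by 228.
Repeatedly combine the two least-probable nodes; the expected code length is the sum of the merged weights.
merge 7/57 + 13/76 → 67/228
merge 15/76 + 14/57 → 101/228
merge 5/19 + 67/228 → 127/228
merge 101/228 + 127/228 → 1
L = 67/228 + 101/228 + 127/228 + 1 = 523/228 ≈ 2.294 bits/symbol.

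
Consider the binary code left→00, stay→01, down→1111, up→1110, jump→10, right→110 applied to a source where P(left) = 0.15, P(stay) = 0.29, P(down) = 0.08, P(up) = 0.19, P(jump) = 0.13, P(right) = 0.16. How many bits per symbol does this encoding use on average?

L̄ = Σ pᵢ·ℓᵢ = 0.15·2 + 0.29·2 + 0.08·4 + 0.19·4 + 0.13·2 + 0.16·3 = 2.7 bits/symbol.

2.7 bits/symbol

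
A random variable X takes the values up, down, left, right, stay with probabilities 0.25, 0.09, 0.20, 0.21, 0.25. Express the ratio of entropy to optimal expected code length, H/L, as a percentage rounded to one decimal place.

98.2%

Entropy H = −Σ p log₂ p ≈ 2.2499 bits.
Huffman merges: 9/100+1/5→29/100; 21/100+1/4→23/50; 1/4+29/100→27/50; 23/50+27/50→1. L = 229/100 ≈ 2.2900.
Efficiency = H/L = 2.2499/2.2900 = 98.2%.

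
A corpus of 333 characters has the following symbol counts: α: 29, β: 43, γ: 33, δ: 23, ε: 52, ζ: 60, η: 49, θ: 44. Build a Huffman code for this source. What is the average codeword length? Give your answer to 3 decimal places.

2.976 bits/symbol

Probabilities are the counts divided by 333.
Repeatedly combine the two least-probable nodes; the expected code length is the sum of the merged weights.
merge 23/333 + 29/333 → 52/333
merge 11/111 + 43/333 → 76/333
merge 44/333 + 49/333 → 31/111
merge 52/333 + 52/333 → 104/333
merge 20/111 + 76/333 → 136/333
merge 31/111 + 104/333 → 197/333
merge 136/333 + 197/333 → 1
L = 52/333 + 76/333 + 31/111 + 104/333 + 136/333 + 197/333 + 1 = 991/333 ≈ 2.976 bits/symbol.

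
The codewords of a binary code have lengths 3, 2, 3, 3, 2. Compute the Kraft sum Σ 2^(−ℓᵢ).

With common denominator 2^3 = 8: Σ 2^(−ℓᵢ) = 1/8 + 2/8 + 1/8 + 1/8 + 2/8 = 7/8 = 0.875.

0.875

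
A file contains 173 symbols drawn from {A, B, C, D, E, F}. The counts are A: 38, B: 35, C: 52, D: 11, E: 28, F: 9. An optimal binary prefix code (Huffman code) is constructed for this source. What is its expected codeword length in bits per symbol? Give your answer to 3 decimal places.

Probabilities are the counts divided by 173.
Repeatedly combine the two least-probable nodes; the expected code length is the sum of the merged weights.
merge 9/173 + 11/173 → 20/173
merge 20/173 + 28/173 → 48/173
merge 35/173 + 38/173 → 73/173
merge 48/173 + 52/173 → 100/173
merge 73/173 + 100/173 → 1
L = 20/173 + 48/173 + 73/173 + 100/173 + 1 = 414/173 ≈ 2.393 bits/symbol.

2.393 bits/symbol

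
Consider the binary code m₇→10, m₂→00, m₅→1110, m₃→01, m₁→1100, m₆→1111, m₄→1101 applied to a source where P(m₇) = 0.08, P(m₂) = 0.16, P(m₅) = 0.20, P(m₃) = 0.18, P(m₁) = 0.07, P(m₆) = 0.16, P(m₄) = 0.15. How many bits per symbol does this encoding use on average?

3.16 bits/symbol

L̄ = Σ pᵢ·ℓᵢ = 0.08·2 + 0.16·2 + 0.20·4 + 0.18·2 + 0.07·4 + 0.16·4 + 0.15·4 = 3.16 bits/symbol.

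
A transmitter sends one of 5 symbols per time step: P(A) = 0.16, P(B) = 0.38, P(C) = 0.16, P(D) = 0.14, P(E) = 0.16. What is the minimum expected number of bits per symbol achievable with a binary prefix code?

Repeatedly combine the two least-probable nodes; the expected code length is the sum of the merged weights.
merge 7/50 + 4/25 → 3/10
merge 4/25 + 4/25 → 8/25
merge 3/10 + 8/25 → 31/50
merge 19/50 + 31/50 → 1
L = 3/10 + 8/25 + 31/50 + 1 = 56/25 = 2.24 bits/symbol.

2.24 bits/symbol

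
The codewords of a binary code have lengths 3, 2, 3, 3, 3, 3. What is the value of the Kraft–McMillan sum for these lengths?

With common denominator 2^3 = 8: Σ 2^(−ℓᵢ) = 1/8 + 2/8 + 1/8 + 1/8 + 1/8 + 1/8 = 7/8 = 0.875.

0.875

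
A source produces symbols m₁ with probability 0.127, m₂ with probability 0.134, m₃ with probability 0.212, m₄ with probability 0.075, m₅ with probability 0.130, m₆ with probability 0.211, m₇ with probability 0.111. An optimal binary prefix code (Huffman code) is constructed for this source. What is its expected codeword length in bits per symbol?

2.763 bits/symbol

Repeatedly combine the two least-probable nodes; the expected code length is the sum of the merged weights.
merge 3/40 + 111/1000 → 93/500
merge 127/1000 + 13/100 → 257/1000
merge 67/500 + 93/500 → 8/25
merge 211/1000 + 53/250 → 423/1000
merge 257/1000 + 8/25 → 577/1000
merge 423/1000 + 577/1000 → 1
L = 93/500 + 257/1000 + 8/25 + 423/1000 + 577/1000 + 1 = 2763/1000 = 2.763 bits/symbol.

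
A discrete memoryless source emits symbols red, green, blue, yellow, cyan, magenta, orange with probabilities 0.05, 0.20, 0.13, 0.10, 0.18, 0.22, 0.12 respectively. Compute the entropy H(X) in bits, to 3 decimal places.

2.688 bits

H = −Σ pᵢ log₂ pᵢ.
−0.05·log₂(0.05) = 0.2161
−0.20·log₂(0.20) = 0.4644
−0.13·log₂(0.13) = 0.3826
−0.10·log₂(0.10) = 0.3322
−0.18·log₂(0.18) = 0.4453
−0.22·log₂(0.22) = 0.4806
−0.12·log₂(0.12) = 0.3671
Sum ≈ 2.6883 → 2.688 bits.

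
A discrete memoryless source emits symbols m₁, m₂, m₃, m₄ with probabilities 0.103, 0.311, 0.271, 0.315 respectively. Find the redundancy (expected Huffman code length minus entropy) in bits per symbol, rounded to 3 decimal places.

0.103 bits

Entropy H = −Σ p log₂ p ≈ 1.8972 bits.
Huffman merges: 103/1000+271/1000→187/500; 311/1000+63/200→313/500; 187/500+313/500→1. L = 2 ≈ 2.0000.
L − H = 2.0000 − 1.8972 = 0.103 bits.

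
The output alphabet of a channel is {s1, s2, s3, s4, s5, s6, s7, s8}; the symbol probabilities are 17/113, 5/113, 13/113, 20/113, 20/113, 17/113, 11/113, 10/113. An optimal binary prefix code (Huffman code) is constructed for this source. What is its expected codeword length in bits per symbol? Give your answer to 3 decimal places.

2.956 bits/symbol

Repeatedly combine the two least-probable nodes; the expected code length is the sum of the merged weights.
merge 5/113 + 10/113 → 15/113
merge 11/113 + 13/113 → 24/113
merge 15/113 + 17/113 → 32/113
merge 17/113 + 20/113 → 37/113
merge 20/113 + 24/113 → 44/113
merge 32/113 + 37/113 → 69/113
merge 44/113 + 69/113 → 1
L = 15/113 + 24/113 + 32/113 + 37/113 + 44/113 + 69/113 + 1 = 334/113 ≈ 2.956 bits/symbol.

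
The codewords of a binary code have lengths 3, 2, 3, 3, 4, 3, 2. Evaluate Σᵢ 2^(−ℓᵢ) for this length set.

With common denominator 2^4 = 16: Σ 2^(−ℓᵢ) = 2/16 + 4/16 + 2/16 + 2/16 + 1/16 + 2/16 + 4/16 = 17/16 = 1.0625.

1.0625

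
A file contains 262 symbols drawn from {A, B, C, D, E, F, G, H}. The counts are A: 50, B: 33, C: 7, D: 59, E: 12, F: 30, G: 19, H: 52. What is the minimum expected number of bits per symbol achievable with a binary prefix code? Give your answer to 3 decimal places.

2.794 bits/symbol

Probabilities are the counts divided by 262.
Repeatedly combine the two least-probable nodes; the expected code length is the sum of the merged weights.
merge 7/262 + 6/131 → 19/262
merge 19/262 + 19/262 → 19/131
merge 15/131 + 33/262 → 63/262
merge 19/131 + 25/131 → 44/131
merge 26/131 + 59/262 → 111/262
merge 63/262 + 44/131 → 151/262
merge 111/262 + 151/262 → 1
L = 19/262 + 19/131 + 63/262 + 44/131 + 111/262 + 151/262 + 1 = 366/131 ≈ 2.794 bits/symbol.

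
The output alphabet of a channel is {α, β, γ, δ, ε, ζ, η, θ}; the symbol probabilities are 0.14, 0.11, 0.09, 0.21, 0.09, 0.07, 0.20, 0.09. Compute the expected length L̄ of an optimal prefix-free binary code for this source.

Repeatedly combine the two least-probable nodes; the expected code length is the sum of the merged weights.
merge 7/100 + 9/100 → 4/25
merge 9/100 + 9/100 → 9/50
merge 11/100 + 7/50 → 1/4
merge 4/25 + 9/50 → 17/50
merge 1/5 + 21/100 → 41/100
merge 1/4 + 17/50 → 59/100
merge 41/100 + 59/100 → 1
L = 4/25 + 9/50 + 1/4 + 17/50 + 41/100 + 59/100 + 1 = 293/100 = 2.93 bits/symbol.

2.93 bits/symbol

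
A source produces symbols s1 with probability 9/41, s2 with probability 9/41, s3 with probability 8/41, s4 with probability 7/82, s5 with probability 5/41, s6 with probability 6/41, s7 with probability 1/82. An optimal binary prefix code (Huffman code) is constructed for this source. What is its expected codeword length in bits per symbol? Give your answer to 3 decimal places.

Repeatedly combine the two least-probable nodes; the expected code length is the sum of the merged weights.
merge 1/82 + 7/82 → 4/41
merge 4/41 + 5/41 → 9/41
merge 6/41 + 8/41 → 14/41
merge 9/41 + 9/41 → 18/41
merge 9/41 + 14/41 → 23/41
merge 18/41 + 23/41 → 1
L = 4/41 + 9/41 + 14/41 + 18/41 + 23/41 + 1 = 109/41 ≈ 2.659 bits/symbol.

2.659 bits/symbol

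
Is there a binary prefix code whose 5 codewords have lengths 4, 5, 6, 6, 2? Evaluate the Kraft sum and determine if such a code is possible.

With common denominator 2^6 = 64: Σ 2^(−ℓᵢ) = 4/64 + 2/64 + 1/64 + 1/64 + 16/64 = 24/64 = 0.375.
Kraft's inequality requires Σ ≤ 1; here Σ = 0.375 ≤ 1, so such a prefix code exists.

0.375; yes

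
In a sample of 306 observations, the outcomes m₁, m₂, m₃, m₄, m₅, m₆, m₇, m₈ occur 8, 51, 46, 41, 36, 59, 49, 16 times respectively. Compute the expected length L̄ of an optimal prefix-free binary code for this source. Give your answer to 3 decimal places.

2.886 bits/symbol

Probabilities are the counts divided by 306.
Repeatedly combine the two least-probable nodes; the expected code length is the sum of the merged weights.
merge 4/153 + 8/153 → 4/51
merge 4/51 + 2/17 → 10/51
merge 41/306 + 23/153 → 29/102
merge 49/306 + 1/6 → 50/153
merge 59/306 + 10/51 → 7/18
merge 29/102 + 50/153 → 11/18
merge 7/18 + 11/18 → 1
L = 4/51 + 10/51 + 29/102 + 50/153 + 7/18 + 11/18 + 1 = 883/306 ≈ 2.886 bits/symbol.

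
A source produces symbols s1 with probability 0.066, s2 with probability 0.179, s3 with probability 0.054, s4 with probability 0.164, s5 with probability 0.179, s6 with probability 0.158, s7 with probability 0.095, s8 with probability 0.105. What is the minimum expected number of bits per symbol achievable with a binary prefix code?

Repeatedly combine the two least-probable nodes; the expected code length is the sum of the merged weights.
merge 27/500 + 33/500 → 3/25
merge 19/200 + 21/200 → 1/5
merge 3/25 + 79/500 → 139/500
merge 41/250 + 179/1000 → 343/1000
merge 179/1000 + 1/5 → 379/1000
merge 139/500 + 343/1000 → 621/1000
merge 379/1000 + 621/1000 → 1
L = 3/25 + 1/5 + 139/500 + 343/1000 + 379/1000 + 621/1000 + 1 = 2941/1000 = 2.941 bits/symbol.

2.941 bits/symbol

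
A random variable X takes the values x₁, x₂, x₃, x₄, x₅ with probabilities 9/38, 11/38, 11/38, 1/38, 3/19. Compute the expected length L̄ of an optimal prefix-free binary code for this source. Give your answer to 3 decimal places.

2.184 bits/symbol

Repeatedly combine the two least-probable nodes; the expected code length is the sum of the merged weights.
merge 1/38 + 3/19 → 7/38
merge 7/38 + 9/38 → 8/19
merge 11/38 + 11/38 → 11/19
merge 8/19 + 11/19 → 1
L = 7/38 + 8/19 + 11/19 + 1 = 83/38 ≈ 2.184 bits/symbol.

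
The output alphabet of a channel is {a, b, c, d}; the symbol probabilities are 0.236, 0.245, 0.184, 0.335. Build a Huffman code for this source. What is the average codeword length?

2 bits/symbol

Repeatedly combine the two least-probable nodes; the expected code length is the sum of the merged weights.
merge 23/125 + 59/250 → 21/50
merge 49/200 + 67/200 → 29/50
merge 21/50 + 29/50 → 1
L = 21/50 + 29/50 + 1 = 2 bits/symbol.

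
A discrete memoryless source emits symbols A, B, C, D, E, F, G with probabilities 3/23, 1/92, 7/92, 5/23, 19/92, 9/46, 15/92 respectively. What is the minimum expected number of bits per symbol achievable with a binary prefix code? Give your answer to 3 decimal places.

2.663 bits/symbol

Repeatedly combine the two least-probable nodes; the expected code length is the sum of the merged weights.
merge 1/92 + 7/92 → 2/23
merge 2/23 + 3/23 → 5/23
merge 15/92 + 9/46 → 33/92
merge 19/92 + 5/23 → 39/92
merge 5/23 + 33/92 → 53/92
merge 39/92 + 53/92 → 1
L = 2/23 + 5/23 + 33/92 + 39/92 + 53/92 + 1 = 245/92 ≈ 2.663 bits/symbol.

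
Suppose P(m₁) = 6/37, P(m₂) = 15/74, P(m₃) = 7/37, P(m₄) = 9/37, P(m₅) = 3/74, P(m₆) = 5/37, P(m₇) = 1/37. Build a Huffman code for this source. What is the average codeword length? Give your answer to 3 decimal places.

2.622 bits/symbol

Repeatedly combine the two least-probable nodes; the expected code length is the sum of the merged weights.
merge 1/37 + 3/74 → 5/74
merge 5/74 + 5/37 → 15/74
merge 6/37 + 7/37 → 13/37
merge 15/74 + 15/74 → 15/37
merge 9/37 + 13/37 → 22/37
merge 15/37 + 22/37 → 1
L = 5/74 + 15/74 + 13/37 + 15/37 + 22/37 + 1 = 97/37 ≈ 2.622 bits/symbol.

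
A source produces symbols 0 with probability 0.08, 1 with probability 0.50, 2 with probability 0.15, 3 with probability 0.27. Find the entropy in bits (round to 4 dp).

H = −Σ pᵢ log₂ pᵢ.
−0.08·log₂(0.08) = 0.2915
−0.50·log₂(0.50) = 0.5000
−0.15·log₂(0.15) = 0.4105
−0.27·log₂(0.27) = 0.5100
Sum ≈ 1.7121 → 1.7121 bits.

1.7121 bits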